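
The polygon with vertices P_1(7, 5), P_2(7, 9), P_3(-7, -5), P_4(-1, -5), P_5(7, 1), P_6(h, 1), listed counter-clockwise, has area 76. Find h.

Write out the shoelace sum; only the two edges meeting at P_6 involve h:
2·Area = [(7·1 − h·1) + (h·5 − 7·1)] + 120
       = 4·h + 120 = 152
⇒ h = 8.

8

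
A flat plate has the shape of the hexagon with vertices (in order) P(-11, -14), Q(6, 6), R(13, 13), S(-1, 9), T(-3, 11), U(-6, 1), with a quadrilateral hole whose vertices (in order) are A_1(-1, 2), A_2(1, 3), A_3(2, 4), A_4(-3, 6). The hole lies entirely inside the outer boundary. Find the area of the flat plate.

Outer boundary:
Apply Gauss's area formula: 2A = Σ (x_i·y_{i+1} − x_{i+1}·y_i), indices taken mod 6.
Σ = (18) + (0) + (130) + (16) + (63) + (95) = 322
Area = |Σ|/2 = 161.
Hole:
A_1→A_2: (-1)(3) − (1)(2) = -5
A_2→A_3: (1)(4) − (2)(3) = -2
A_3→A_4: (2)(6) − (-3)(4) = 24
A_4→A_1: (-3)(2) − (-1)(6) = 0
Σ = 17
Area = |Σ|/2 = 8.5.
Net area = 161 − 8.5 = 152.5.

152.5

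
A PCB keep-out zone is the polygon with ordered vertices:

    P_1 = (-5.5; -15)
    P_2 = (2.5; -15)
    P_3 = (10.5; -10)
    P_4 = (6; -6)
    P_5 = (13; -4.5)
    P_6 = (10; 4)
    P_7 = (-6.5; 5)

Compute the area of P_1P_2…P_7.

299.25

Apply the shoelace (surveyor's) formula: 2A = Σ (x_i·y_{i+1} − x_{i+1}·y_i), indices taken mod 7.
Σ = (120) + (132.5) + (-3) + (51) + (97) + (76) + (125) = 598.5
Area = |Σ|/2 = 299.25.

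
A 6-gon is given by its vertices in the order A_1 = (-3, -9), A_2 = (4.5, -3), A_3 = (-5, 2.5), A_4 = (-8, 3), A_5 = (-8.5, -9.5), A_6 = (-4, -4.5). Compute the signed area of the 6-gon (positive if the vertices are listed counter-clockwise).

Apply the shoelace (surveyor's) formula: 2A = Σ (x_i·y_{i+1} − x_{i+1}·y_i), indices taken mod 6.
A_1→A_2: (-3)(-3) − (4.5)(-9) = 49.5
A_2→A_3: (4.5)(2.5) − (-5)(-3) = -3.75
A_3→A_4: (-5)(3) − (-8)(2.5) = 5
A_4→A_5: (-8)(-9.5) − (-8.5)(3) = 101.5
A_5→A_6: (-8.5)(-4.5) − (-4)(-9.5) = 0.25
A_6→A_1: (-4)(-9) − (-3)(-4.5) = 22.5
Σ = 175
Signed area = Σ/2 = 87.5 (positive ⇒ counter-clockwise traversal).

87.5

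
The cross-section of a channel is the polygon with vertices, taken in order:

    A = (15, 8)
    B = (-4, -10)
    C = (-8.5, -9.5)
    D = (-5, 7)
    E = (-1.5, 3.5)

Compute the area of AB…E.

A→B: (15)(-10) − (-4)(8) = -118
B→C: (-4)(-9.5) − (-8.5)(-10) = -47
C→D: (-8.5)(7) − (-5)(-9.5) = -107
D→E: (-5)(3.5) − (-1.5)(7) = -7
E→A: (-1.5)(8) − (15)(3.5) = -64.5
Σ = -343.5
Area = |Σ|/2 = 171.75.

171.75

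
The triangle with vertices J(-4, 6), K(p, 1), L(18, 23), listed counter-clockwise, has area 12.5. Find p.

Write out the shoelace sum; only the two edges meeting at K involve p:
2·Area = [((-4)·1 − p·6) + (p·23 − 18·1)] + 200
       = 17·p + 178 = 25
⇒ p = -9.

-9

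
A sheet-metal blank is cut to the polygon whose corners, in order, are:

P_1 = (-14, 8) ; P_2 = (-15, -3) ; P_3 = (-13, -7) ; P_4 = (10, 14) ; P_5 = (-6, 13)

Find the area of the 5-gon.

232

Apply the shoelace formula: 2A = Σ (x_i·y_{i+1} − x_{i+1}·y_i), indices taken mod 5.
Σ = (162) + (66) + (-112) + (214) + (134) = 464
Area = |Σ|/2 = 232.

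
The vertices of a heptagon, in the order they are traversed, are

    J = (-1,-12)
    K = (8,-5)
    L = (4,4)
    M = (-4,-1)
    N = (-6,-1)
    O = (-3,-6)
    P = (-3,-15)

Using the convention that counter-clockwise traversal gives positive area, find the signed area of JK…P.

122

Apply Gauss's area formula: 2A = Σ (x_i·y_{i+1} − x_{i+1}·y_i), indices taken mod 7.
J→K: (-1)(-5) − (8)(-12) = 101
K→L: (8)(4) − (4)(-5) = 52
L→M: (4)(-1) − (-4)(4) = 12
M→N: (-4)(-1) − (-6)(-1) = -2
N→O: (-6)(-6) − (-3)(-1) = 33
O→P: (-3)(-15) − (-3)(-6) = 27
P→J: (-3)(-12) − (-1)(-15) = 21
Σ = 244
Signed area = Σ/2 = 122 (positive ⇒ counter-clockwise traversal).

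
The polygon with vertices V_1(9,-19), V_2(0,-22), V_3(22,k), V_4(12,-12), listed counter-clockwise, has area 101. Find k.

-25

The doubled signed area Σ (x_i y_{i+1} − x_{i+1} y_i) is linear in k.
With k=0 it equals -98; the coefficient of k is -12 (from the two edges through V_3).
So -12·k + -98 = 2·101 = 202 ⇒ k = -25.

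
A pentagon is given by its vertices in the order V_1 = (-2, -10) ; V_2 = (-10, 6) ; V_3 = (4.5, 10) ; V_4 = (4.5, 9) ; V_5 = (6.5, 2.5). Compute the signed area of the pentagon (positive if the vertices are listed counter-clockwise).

-175.375

Apply the surveyor's formula: 2A = Σ (x_i·y_{i+1} − x_{i+1}·y_i), indices taken mod 5.
V_1→V_2: (-2)(6) − (-10)(-10) = -112
V_2→V_3: (-10)(10) − (4.5)(6) = -127
V_3→V_4: (4.5)(9) − (4.5)(10) = -4.5
V_4→V_5: (4.5)(2.5) − (6.5)(9) = -47.25
V_5→V_1: (6.5)(-10) − (-2)(2.5) = -60
Σ = -350.75
Signed area = Σ/2 = -175.375 (negative ⇒ clockwise traversal).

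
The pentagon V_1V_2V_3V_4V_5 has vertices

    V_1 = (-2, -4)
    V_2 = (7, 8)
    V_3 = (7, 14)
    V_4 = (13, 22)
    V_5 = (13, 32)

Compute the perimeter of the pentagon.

|V_1V_2| = √((9)² + (12)²) = √225 = 15
|V_2V_3| = √((0)² + (6)²) = √36 = 6
|V_3V_4| = √((6)² + (8)²) = √100 = 10
|V_4V_5| = √((0)² + (10)²) = √100 = 10
|V_5V_1| = √((-15)² + (-36)²) = √1521 = 39
Perimeter = 15 + 6 + 10 + 10 + 39 = 80.

80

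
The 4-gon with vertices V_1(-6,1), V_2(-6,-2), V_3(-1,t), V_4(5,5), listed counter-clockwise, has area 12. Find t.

The doubled signed area Σ (x_i y_{i+1} − x_{i+1} y_i) is linear in t.
With t=0 it equals 46; the coefficient of t is -11 (from the two edges through V_3).
So -11·t + 46 = 2·12 = 24 ⇒ t = 2.

2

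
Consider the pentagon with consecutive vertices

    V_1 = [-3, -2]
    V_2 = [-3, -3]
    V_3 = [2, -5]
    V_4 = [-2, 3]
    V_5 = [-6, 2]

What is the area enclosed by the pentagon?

V_1→V_2: (-3)(-3) − (-3)(-2) = 3
V_2→V_3: (-3)(-5) − (2)(-3) = 21
V_3→V_4: (2)(3) − (-2)(-5) = -4
V_4→V_5: (-2)(2) − (-6)(3) = 14
V_5→V_1: (-6)(-2) − (-3)(2) = 18
Σ = 52
Area = |Σ|/2 = 26.

26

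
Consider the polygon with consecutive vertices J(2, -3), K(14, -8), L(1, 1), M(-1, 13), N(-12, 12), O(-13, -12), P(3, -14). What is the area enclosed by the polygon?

Σ = (26) + (22) + (14) + (144) + (300) + (218) + (19) = 743
Area = |Σ|/2 = 371.5.

371.5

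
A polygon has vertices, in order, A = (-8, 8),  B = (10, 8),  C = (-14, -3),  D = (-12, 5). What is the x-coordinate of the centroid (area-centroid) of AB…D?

-815/168

Apply the surveyor's formula. First the cross-terms c_i = x_i·y_{i+1} − x_{i+1}·y_i:
  -144, 82, -106, -56  ⇒  2A = -224, A = -112.
Then Σ (x_i + x_{i+1})·c_i = 3260, so x̄ = 3260 / (6·(-112)) = -815/168.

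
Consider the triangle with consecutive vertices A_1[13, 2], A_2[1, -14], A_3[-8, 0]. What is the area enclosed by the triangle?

156

Apply the shoelace (surveyor's) formula: 2A = Σ (x_i·y_{i+1} − x_{i+1}·y_i), indices taken mod 3.
Σ = (-184) + (-112) + (-16) = -312
Area = |Σ|/2 = 156.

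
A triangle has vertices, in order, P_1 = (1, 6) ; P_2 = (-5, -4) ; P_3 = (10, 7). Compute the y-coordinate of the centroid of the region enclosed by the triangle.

3

Apply Gauss's area formula. First the cross-terms c_i = x_i·y_{i+1} − x_{i+1}·y_i:
  26, 5, 53  ⇒  2A = 84, A = 42.
Then Σ (y_i + y_{i+1})·c_i = 756, so ȳ = 756 / (6·42) = 3.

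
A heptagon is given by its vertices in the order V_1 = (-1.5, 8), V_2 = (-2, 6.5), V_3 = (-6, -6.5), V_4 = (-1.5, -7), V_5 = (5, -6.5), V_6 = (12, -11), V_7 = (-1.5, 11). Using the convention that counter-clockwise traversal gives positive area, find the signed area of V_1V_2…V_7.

139.125

Apply Gauss's area formula: 2A = Σ (x_i·y_{i+1} − x_{i+1}·y_i), indices taken mod 7.
Σ = (6.25) + (52) + (32.25) + (44.75) + (23) + (115.5) + (4.5) = 278.25
Signed area = Σ/2 = 139.125 (positive ⇒ counter-clockwise traversal).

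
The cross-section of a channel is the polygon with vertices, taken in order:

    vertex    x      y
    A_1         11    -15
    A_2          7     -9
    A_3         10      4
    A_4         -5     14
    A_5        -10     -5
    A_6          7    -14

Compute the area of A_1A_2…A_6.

Apply Gauss's area formula: 2A = Σ (x_i·y_{i+1} − x_{i+1}·y_i), indices taken mod 6.
Σ = (6) + (118) + (160) + (165) + (175) + (49) = 673
Area = |Σ|/2 = 336.5.

336.5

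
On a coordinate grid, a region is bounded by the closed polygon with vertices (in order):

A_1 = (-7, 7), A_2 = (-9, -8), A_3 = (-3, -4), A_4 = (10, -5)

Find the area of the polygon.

110.5

Apply Gauss's area formula: 2A = Σ (x_i·y_{i+1} − x_{i+1}·y_i), indices taken mod 4.
A_1→A_2: (-7)(-8) − (-9)(7) = 119
A_2→A_3: (-9)(-4) − (-3)(-8) = 12
A_3→A_4: (-3)(-5) − (10)(-4) = 55
A_4→A_1: (10)(7) − (-7)(-5) = 35
Σ = 221
Area = |Σ|/2 = 110.5.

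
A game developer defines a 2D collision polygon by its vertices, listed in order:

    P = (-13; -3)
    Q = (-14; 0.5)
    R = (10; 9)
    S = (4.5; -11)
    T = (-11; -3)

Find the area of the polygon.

235.25

Apply the shoelace formula: 2A = Σ (x_i·y_{i+1} − x_{i+1}·y_i), indices taken mod 5.
Σ = (-48.5) + (-131) + (-150.5) + (-134.5) + (-6) = -470.5
Area = |Σ|/2 = 235.25.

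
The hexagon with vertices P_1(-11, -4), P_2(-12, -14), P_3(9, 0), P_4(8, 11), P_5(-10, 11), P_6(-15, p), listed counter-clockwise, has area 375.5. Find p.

The doubled signed area Σ (x_i y_{i+1} − x_{i+1} y_i) is linear in p.
With p=0 it equals 754; the coefficient of p is 1 (from the two edges through P_6).
So 1·p + 754 = 2·375.5 = 751 ⇒ p = -3.

-3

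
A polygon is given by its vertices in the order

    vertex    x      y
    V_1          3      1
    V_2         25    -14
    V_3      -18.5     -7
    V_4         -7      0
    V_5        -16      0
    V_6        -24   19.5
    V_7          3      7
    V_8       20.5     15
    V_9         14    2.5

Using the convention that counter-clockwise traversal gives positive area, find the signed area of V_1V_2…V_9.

-669.625

Apply the shoelace (surveyor's) formula: 2A = Σ (x_i·y_{i+1} − x_{i+1}·y_i), indices taken mod 9.
Σ = (-67) + (-434) + (-49) + (0) + (-312) + (-226.5) + (-98.5) + (-158.75) + (6.5) = -1339.25
Signed area = Σ/2 = -669.625 (negative ⇒ clockwise traversal).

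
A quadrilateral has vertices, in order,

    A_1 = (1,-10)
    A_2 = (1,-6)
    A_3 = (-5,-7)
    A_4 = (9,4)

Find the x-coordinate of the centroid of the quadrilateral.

17/7

Apply the shoelace (surveyor's) formula. First the cross-terms c_i = x_i·y_{i+1} − x_{i+1}·y_i:
  4, -37, 43, -94  ⇒  2A = -84, A = -42.
Then Σ (x_i + x_{i+1})·c_i = -612, so x̄ = -612 / (6·(-42)) = 17/7.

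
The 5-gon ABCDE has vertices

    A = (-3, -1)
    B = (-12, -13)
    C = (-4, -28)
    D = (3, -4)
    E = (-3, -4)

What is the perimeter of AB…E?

66

|AB| = √((-9)² + (-12)²) = √225 = 15
|BC| = √((8)² + (-15)²) = √289 = 17
|CD| = √((7)² + (24)²) = √625 = 25
|DE| = √((-6)² + (0)²) = √36 = 6
|EA| = √((0)² + (3)²) = √9 = 3
Perimeter = 15 + 17 + 25 + 6 + 3 = 66.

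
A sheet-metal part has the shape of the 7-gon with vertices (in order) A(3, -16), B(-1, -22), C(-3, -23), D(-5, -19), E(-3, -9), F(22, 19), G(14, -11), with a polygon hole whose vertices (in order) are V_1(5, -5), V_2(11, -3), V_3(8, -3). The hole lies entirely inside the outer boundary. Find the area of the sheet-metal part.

Outer boundary:
Apply the shoelace formula: 2A = Σ (x_i·y_{i+1} − x_{i+1}·y_i), indices taken mod 7.
Cross-terms: -82, -43, -58, -12, 141, -508, -191  ⇒  Σ = -753
Area = |Σ|/2 = 376.5.
Hole:
Apply Gauss's area formula: 2A = Σ (x_i·y_{i+1} − x_{i+1}·y_i), indices taken mod 3.
Cross-terms: 40, -9, -25  ⇒  Σ = 6
Area = |Σ|/2 = 3.
Net area = 376.5 − 3 = 373.5.

373.5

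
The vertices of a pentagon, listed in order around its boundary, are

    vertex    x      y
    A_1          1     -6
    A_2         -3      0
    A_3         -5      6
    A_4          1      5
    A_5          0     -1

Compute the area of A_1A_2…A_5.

33.5

Apply Gauss's area formula: 2A = Σ (x_i·y_{i+1} − x_{i+1}·y_i), indices taken mod 5.
A_1→A_2: (1)(0) − (-3)(-6) = -18
A_2→A_3: (-3)(6) − (-5)(0) = -18
A_3→A_4: (-5)(5) − (1)(6) = -31
A_4→A_5: (1)(-1) − (0)(5) = -1
A_5→A_1: (0)(-6) − (1)(-1) = 1
Σ = -67
Area = |Σ|/2 = 33.5.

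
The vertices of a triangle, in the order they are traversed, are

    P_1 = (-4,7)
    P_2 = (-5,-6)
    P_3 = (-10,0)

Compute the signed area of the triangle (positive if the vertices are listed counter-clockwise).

Apply Gauss's area formula: 2A = Σ (x_i·y_{i+1} − x_{i+1}·y_i), indices taken mod 3.
Σ = (59) + (-60) + (-70) = -71
Signed area = Σ/2 = -35.5 (negative ⇒ clockwise traversal).

-35.5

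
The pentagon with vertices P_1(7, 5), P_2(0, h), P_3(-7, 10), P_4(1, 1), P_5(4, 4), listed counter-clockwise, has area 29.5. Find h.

The doubled signed area Σ (x_i y_{i+1} − x_{i+1} y_i) is linear in h.
With h=0 it equals -25; the coefficient of h is 14 (from the two edges through P_2).
So 14·h + -25 = 2·29.5 = 59 ⇒ h = 6.

6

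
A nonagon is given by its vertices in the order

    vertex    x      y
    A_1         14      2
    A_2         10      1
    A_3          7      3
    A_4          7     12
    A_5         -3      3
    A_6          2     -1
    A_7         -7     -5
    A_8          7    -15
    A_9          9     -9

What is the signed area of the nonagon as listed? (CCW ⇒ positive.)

236.5

Apply the shoelace (surveyor's) formula: 2A = Σ (x_i·y_{i+1} − x_{i+1}·y_i), indices taken mod 9.
A_1→A_2: (14)(1) − (10)(2) = -6
A_2→A_3: (10)(3) − (7)(1) = 23
A_3→A_4: (7)(12) − (7)(3) = 63
A_4→A_5: (7)(3) − (-3)(12) = 57
A_5→A_6: (-3)(-1) − (2)(3) = -3
A_6→A_7: (2)(-5) − (-7)(-1) = -17
A_7→A_8: (-7)(-15) − (7)(-5) = 140
A_8→A_9: (7)(-9) − (9)(-15) = 72
A_9→A_1: (9)(2) − (14)(-9) = 144
Σ = 473
Signed area = Σ/2 = 236.5 (positive ⇒ counter-clockwise traversal).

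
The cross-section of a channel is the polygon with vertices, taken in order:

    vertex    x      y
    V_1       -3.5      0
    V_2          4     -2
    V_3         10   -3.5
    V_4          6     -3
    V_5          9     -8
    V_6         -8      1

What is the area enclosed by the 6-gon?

34.25

Apply the shoelace (surveyor's) formula: 2A = Σ (x_i·y_{i+1} − x_{i+1}·y_i), indices taken mod 6.
V_1→V_2: (-3.5)(-2) − (4)(0) = 7
V_2→V_3: (4)(-3.5) − (10)(-2) = 6
V_3→V_4: (10)(-3) − (6)(-3.5) = -9
V_4→V_5: (6)(-8) − (9)(-3) = -21
V_5→V_6: (9)(1) − (-8)(-8) = -55
V_6→V_1: (-8)(0) − (-3.5)(1) = 3.5
Σ = -68.5
Area = |Σ|/2 = 34.25.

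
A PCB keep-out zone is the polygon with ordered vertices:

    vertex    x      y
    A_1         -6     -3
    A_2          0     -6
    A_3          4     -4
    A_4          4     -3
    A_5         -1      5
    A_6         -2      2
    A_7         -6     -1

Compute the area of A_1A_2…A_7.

57.5

Apply Gauss's area formula: 2A = Σ (x_i·y_{i+1} − x_{i+1}·y_i), indices taken mod 7.
Σ = (36) + (24) + (4) + (17) + (8) + (14) + (12) = 115
Area = |Σ|/2 = 57.5.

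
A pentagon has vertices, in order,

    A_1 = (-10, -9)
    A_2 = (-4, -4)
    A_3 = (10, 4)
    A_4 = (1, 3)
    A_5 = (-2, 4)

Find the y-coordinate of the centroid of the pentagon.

-15/61

Apply the shoelace (surveyor's) formula. First the cross-terms c_i = x_i·y_{i+1} − x_{i+1}·y_i:
  4, 24, 26, 10, 58  ⇒  2A = 122, A = 61.
Then Σ (y_i + y_{i+1})·c_i = -90, so ȳ = -90 / (6·61) = -15/61.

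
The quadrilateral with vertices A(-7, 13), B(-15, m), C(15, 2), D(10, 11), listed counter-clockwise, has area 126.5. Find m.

The doubled signed area Σ (x_i y_{i+1} − x_{i+1} y_i) is linear in m.
With m=0 it equals 517; the coefficient of m is -22 (from the two edges through B).
So -22·m + 517 = 2·126.5 = 253 ⇒ m = 12.

12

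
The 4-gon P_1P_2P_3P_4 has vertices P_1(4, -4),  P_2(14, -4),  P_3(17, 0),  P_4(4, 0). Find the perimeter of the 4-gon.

32

|P_1P_2| = √((10)² + (0)²) = √100 = 10
|P_2P_3| = √((3)² + (4)²) = √25 = 5
|P_3P_4| = √((-13)² + (0)²) = √169 = 13
|P_4P_1| = √((0)² + (-4)²) = √16 = 4
Perimeter = 10 + 5 + 13 + 4 = 32.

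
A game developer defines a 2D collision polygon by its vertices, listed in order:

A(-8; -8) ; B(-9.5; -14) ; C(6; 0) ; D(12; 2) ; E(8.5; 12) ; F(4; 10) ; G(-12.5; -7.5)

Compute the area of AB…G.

Apply Gauss's area formula: 2A = Σ (x_i·y_{i+1} − x_{i+1}·y_i), indices taken mod 7.
A→B: (-8)(-14) − (-9.5)(-8) = 36
B→C: (-9.5)(0) − (6)(-14) = 84
C→D: (6)(2) − (12)(0) = 12
D→E: (12)(12) − (8.5)(2) = 127
E→F: (8.5)(10) − (4)(12) = 37
F→G: (4)(-7.5) − (-12.5)(10) = 95
G→A: (-12.5)(-8) − (-8)(-7.5) = 40
Σ = 431
Area = |Σ|/2 = 215.5.

215.5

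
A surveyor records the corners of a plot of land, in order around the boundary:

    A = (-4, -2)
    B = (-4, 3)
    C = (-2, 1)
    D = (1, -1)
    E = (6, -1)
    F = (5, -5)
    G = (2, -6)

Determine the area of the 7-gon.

42.5

Cross-terms: -20, 2, 1, 5, -25, -20, -28  ⇒  Σ = -85
Area = |Σ|/2 = 42.5.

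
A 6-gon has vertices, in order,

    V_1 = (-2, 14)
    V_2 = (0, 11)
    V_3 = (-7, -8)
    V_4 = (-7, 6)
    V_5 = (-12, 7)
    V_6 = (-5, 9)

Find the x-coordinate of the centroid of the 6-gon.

Apply the surveyor's formula. First the cross-terms c_i = x_i·y_{i+1} − x_{i+1}·y_i:
  -22, 77, -98, 23, -73, -52  ⇒  2A = -145, A = -72.5.
Then Σ (x_i + x_{i+1})·c_i = 2045, so x̄ = 2045 / (6·(-72.5)) = -409/87.

-409/87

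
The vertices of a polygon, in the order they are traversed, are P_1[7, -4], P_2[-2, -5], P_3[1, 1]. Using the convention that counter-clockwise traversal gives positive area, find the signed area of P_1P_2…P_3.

Σ = (-43) + (3) + (-11) = -51
Signed area = Σ/2 = -25.5 (negative ⇒ clockwise traversal).

-25.5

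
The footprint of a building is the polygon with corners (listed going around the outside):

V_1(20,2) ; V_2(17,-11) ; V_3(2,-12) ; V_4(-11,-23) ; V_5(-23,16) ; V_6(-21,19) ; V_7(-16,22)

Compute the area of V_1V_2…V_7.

1025

Cross-terms: -254, -182, -178, -705, -101, -158, -472  ⇒  Σ = -2050
Area = |Σ|/2 = 1025.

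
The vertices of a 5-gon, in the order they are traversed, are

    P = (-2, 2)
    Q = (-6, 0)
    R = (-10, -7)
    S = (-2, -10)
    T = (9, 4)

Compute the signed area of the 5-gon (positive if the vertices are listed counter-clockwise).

124

Apply Gauss's area formula: 2A = Σ (x_i·y_{i+1} − x_{i+1}·y_i), indices taken mod 5.
P→Q: (-2)(0) − (-6)(2) = 12
Q→R: (-6)(-7) − (-10)(0) = 42
R→S: (-10)(-10) − (-2)(-7) = 86
S→T: (-2)(4) − (9)(-10) = 82
T→P: (9)(2) − (-2)(4) = 26
Σ = 248
Signed area = Σ/2 = 124 (positive ⇒ counter-clockwise traversal).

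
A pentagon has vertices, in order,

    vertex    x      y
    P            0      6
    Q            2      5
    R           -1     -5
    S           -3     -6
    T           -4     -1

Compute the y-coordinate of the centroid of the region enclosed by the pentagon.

2/71

Apply the shoelace formula. First the cross-terms c_i = x_i·y_{i+1} − x_{i+1}·y_i:
  -12, -5, -9, -21, -24  ⇒  2A = -71, A = -35.5.
Then Σ (y_i + y_{i+1})·c_i = -6, so ȳ = -6 / (6·(-35.5)) = 2/71.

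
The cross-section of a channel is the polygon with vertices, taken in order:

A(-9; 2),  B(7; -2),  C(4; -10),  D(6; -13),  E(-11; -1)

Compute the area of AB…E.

Cross-terms: 4, -62, 8, -149, -31  ⇒  Σ = -230
Area = |Σ|/2 = 115.

115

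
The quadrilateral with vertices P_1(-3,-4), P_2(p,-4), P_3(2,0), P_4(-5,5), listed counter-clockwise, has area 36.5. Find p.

The doubled signed area Σ (x_i y_{i+1} − x_{i+1} y_i) is linear in p.
With p=0 it equals 65; the coefficient of p is 4 (from the two edges through P_2).
So 4·p + 65 = 2·36.5 = 73 ⇒ p = 2.

2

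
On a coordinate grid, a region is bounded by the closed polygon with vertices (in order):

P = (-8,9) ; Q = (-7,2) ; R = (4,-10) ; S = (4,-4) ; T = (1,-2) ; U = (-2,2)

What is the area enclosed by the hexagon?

62.5

P→Q: (-8)(2) − (-7)(9) = 47
Q→R: (-7)(-10) − (4)(2) = 62
R→S: (4)(-4) − (4)(-10) = 24
S→T: (4)(-2) − (1)(-4) = -4
T→U: (1)(2) − (-2)(-2) = -2
U→P: (-2)(9) − (-8)(2) = -2
Σ = 125
Area = |Σ|/2 = 62.5.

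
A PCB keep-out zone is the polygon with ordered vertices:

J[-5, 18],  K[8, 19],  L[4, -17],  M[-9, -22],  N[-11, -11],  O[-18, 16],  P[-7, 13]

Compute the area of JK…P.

Apply the shoelace (surveyor's) formula: 2A = Σ (x_i·y_{i+1} − x_{i+1}·y_i), indices taken mod 7.
J→K: (-5)(19) − (8)(18) = -239
K→L: (8)(-17) − (4)(19) = -212
L→M: (4)(-22) − (-9)(-17) = -241
M→N: (-9)(-11) − (-11)(-22) = -143
N→O: (-11)(16) − (-18)(-11) = -374
O→P: (-18)(13) − (-7)(16) = -122
P→J: (-7)(18) − (-5)(13) = -61
Σ = -1392
Area = |Σ|/2 = 696.

696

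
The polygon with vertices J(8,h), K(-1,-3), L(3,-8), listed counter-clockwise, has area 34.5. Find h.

Write out the shoelace sum; only the two edges meeting at J involve h:
2·Area = [(3·h − 8·(-8)) + (8·(-3) − (-1)·h)] + 17
       = 4·h + 57 = 69
⇒ h = 3.

3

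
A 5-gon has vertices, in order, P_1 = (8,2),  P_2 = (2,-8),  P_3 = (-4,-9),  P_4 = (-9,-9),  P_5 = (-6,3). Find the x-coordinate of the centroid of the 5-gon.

-41/30

Apply the shoelace (surveyor's) formula. First the cross-terms c_i = x_i·y_{i+1} − x_{i+1}·y_i:
  -68, -50, -45, -81, -36  ⇒  2A = -280, A = -140.
Then Σ (x_i + x_{i+1})·c_i = 1148, so x̄ = 1148 / (6·(-140)) = -41/30.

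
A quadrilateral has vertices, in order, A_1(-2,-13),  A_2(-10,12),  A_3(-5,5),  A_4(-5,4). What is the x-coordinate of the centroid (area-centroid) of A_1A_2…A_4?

-379/66

Apply the shoelace (surveyor's) formula. First the cross-terms c_i = x_i·y_{i+1} − x_{i+1}·y_i:
  -154, 10, 5, 73  ⇒  2A = -66, A = -33.
Then Σ (x_i + x_{i+1})·c_i = 1137, so x̄ = 1137 / (6·(-33)) = -379/66.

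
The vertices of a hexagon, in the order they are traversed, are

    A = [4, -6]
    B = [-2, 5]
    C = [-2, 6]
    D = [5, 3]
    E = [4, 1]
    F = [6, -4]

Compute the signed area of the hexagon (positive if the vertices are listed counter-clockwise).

-39.5

Cross-terms: 8, -2, -36, -7, -22, -20  ⇒  Σ = -79
Signed area = Σ/2 = -39.5 (negative ⇒ clockwise traversal).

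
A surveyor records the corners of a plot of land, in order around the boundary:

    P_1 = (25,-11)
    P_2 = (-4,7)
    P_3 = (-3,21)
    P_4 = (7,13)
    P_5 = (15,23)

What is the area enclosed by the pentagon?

Apply the shoelace formula: 2A = Σ (x_i·y_{i+1} − x_{i+1}·y_i), indices taken mod 5.
Σ = (131) + (-63) + (-186) + (-34) + (-740) = -892
Area = |Σ|/2 = 446.

446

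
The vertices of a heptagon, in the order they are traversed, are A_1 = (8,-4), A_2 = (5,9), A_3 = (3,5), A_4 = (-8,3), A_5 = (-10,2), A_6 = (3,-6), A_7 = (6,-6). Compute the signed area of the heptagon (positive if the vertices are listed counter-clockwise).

Σ = (92) + (-2) + (49) + (14) + (54) + (18) + (24) = 249
Signed area = Σ/2 = 124.5 (positive ⇒ counter-clockwise traversal).

124.5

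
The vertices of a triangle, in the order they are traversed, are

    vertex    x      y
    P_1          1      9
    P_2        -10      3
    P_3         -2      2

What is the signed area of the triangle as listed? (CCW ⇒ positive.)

29.5

Σ = (93) + (-14) + (-20) = 59
Signed area = Σ/2 = 29.5 (positive ⇒ counter-clockwise traversal).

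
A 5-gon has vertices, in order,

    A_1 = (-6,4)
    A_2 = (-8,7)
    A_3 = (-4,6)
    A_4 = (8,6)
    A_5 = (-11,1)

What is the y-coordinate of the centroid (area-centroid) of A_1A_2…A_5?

Apply the surveyor's formula. First the cross-terms c_i = x_i·y_{i+1} − x_{i+1}·y_i:
  -10, -20, -72, 74, -38  ⇒  2A = -66, A = -33.
Then Σ (y_i + y_{i+1})·c_i = -906, so ȳ = -906 / (6·(-33)) = 151/33.

151/33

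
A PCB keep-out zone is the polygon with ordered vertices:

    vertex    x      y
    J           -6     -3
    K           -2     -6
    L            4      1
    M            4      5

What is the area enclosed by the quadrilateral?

43

Cross-terms: 30, 22, 16, 18  ⇒  Σ = 86
Area = |Σ|/2 = 43.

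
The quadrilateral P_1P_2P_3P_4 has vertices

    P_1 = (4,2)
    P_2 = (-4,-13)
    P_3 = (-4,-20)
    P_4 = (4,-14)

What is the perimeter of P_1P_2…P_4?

50

|P_1P_2| = √((-8)² + (-15)²) = √289 = 17
|P_2P_3| = √((0)² + (-7)²) = √49 = 7
|P_3P_4| = √((8)² + (6)²) = √100 = 10
|P_4P_1| = √((0)² + (16)²) = √256 = 16
Perimeter = 17 + 7 + 10 + 16 = 50.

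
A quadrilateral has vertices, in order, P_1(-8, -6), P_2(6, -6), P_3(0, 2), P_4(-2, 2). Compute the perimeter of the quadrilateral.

|P_1P_2| = √((14)² + (0)²) = √196 = 14
|P_2P_3| = √((-6)² + (8)²) = √100 = 10
|P_3P_4| = √((-2)² + (0)²) = √4 = 2
|P_4P_1| = √((-6)² + (-8)²) = √100 = 10
Perimeter = 14 + 10 + 2 + 10 = 36.

36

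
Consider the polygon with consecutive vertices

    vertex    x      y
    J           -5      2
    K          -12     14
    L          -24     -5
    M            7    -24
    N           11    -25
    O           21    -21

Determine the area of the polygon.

640.5

Apply the shoelace (surveyor's) formula: 2A = Σ (x_i·y_{i+1} − x_{i+1}·y_i), indices taken mod 6.
Cross-terms: -46, 396, 611, 89, 294, -63  ⇒  Σ = 1281
Area = |Σ|/2 = 640.5.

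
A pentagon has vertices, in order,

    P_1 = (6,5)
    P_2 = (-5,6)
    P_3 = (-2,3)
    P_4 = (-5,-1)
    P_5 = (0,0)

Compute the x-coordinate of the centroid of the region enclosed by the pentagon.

-37/225

Apply the shoelace (surveyor's) formula. First the cross-terms c_i = x_i·y_{i+1} − x_{i+1}·y_i:
  61, -3, 17, 0, 0  ⇒  2A = 75, A = 37.5.
Then Σ (x_i + x_{i+1})·c_i = -37, so x̄ = -37 / (6·37.5) = -37/225.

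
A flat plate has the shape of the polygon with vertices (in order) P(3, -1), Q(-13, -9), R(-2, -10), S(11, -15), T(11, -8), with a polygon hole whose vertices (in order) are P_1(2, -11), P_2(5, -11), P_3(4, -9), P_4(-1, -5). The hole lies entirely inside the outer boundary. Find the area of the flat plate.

139

Outer boundary:
Apply the shoelace formula: 2A = Σ (x_i·y_{i+1} − x_{i+1}·y_i), indices taken mod 5.
P→Q: (3)(-9) − (-13)(-1) = -40
Q→R: (-13)(-10) − (-2)(-9) = 112
R→S: (-2)(-15) − (11)(-10) = 140
S→T: (11)(-8) − (11)(-15) = 77
T→P: (11)(-1) − (3)(-8) = 13
Σ = 302
Area = |Σ|/2 = 151.
Hole:
Apply the shoelace (surveyor's) formula: 2A = Σ (x_i·y_{i+1} − x_{i+1}·y_i), indices taken mod 4.
Cross-terms: 33, -1, -29, 21  ⇒  Σ = 24
Area = |Σ|/2 = 12.
Net area = 151 − 12 = 139.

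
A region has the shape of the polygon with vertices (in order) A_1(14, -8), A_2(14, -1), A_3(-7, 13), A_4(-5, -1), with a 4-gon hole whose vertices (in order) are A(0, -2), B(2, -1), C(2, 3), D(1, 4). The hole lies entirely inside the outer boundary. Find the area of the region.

Outer boundary:
Apply the shoelace (surveyor's) formula: 2A = Σ (x_i·y_{i+1} − x_{i+1}·y_i), indices taken mod 4.
Σ = (98) + (175) + (72) + (54) = 399
Area = |Σ|/2 = 199.5.
Hole:
Apply the shoelace formula: 2A = Σ (x_i·y_{i+1} − x_{i+1}·y_i), indices taken mod 4.
Σ = (4) + (8) + (5) + (-2) = 15
Area = |Σ|/2 = 7.5.
Net area = 199.5 − 7.5 = 192.

192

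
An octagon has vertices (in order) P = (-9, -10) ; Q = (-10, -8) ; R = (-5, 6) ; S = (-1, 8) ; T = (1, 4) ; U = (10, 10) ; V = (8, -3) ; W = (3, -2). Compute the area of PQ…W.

184.5

Apply the surveyor's formula: 2A = Σ (x_i·y_{i+1} − x_{i+1}·y_i), indices taken mod 8.
Cross-terms: -28, -100, -34, -12, -30, -110, -7, -48  ⇒  Σ = -369
Area = |Σ|/2 = 184.5.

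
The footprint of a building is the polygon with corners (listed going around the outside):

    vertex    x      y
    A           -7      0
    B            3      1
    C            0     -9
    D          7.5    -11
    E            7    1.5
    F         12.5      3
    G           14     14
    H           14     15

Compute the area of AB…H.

188

Σ = (-7) + (-27) + (67.5) + (88.25) + (2.25) + (133) + (14) + (105) = 376
Area = |Σ|/2 = 188.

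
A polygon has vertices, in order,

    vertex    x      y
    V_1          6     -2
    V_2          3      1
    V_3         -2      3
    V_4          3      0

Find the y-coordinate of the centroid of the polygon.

Apply the shoelace (surveyor's) formula. First the cross-terms c_i = x_i·y_{i+1} − x_{i+1}·y_i:
  12, 11, -9, -6  ⇒  2A = 8, A = 4.
Then Σ (y_i + y_{i+1})·c_i = 17, so ȳ = 17 / (6·4) = 17/24.

17/24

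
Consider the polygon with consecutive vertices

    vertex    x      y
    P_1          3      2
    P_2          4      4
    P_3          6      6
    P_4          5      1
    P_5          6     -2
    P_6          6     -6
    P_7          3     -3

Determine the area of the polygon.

Σ = (4) + (0) + (-24) + (-16) + (-24) + (0) + (15) = -45
Area = |Σ|/2 = 22.5.

22.5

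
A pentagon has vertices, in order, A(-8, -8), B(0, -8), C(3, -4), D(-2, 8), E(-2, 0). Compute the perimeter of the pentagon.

|AB| = √((8)² + (0)²) = √64 = 8
|BC| = √((3)² + (4)²) = √25 = 5
|CD| = √((-5)² + (12)²) = √169 = 13
|DE| = √((0)² + (-8)²) = √64 = 8
|EA| = √((-6)² + (-8)²) = √100 = 10
Perimeter = 8 + 5 + 13 + 8 + 10 = 44.

44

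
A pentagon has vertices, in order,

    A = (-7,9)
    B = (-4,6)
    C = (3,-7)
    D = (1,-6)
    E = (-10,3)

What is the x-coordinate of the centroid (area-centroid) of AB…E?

-566/133

Apply the shoelace (surveyor's) formula. First the cross-terms c_i = x_i·y_{i+1} − x_{i+1}·y_i:
  -6, 10, -11, -57, -69  ⇒  2A = -133, A = -66.5.
Then Σ (x_i + x_{i+1})·c_i = 1698, so x̄ = 1698 / (6·(-66.5)) = -566/133.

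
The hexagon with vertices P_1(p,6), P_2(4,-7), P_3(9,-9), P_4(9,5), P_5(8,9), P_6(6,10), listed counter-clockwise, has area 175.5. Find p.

The doubled signed area Σ (x_i y_{i+1} − x_{i+1} y_i) is linear in p.
With p=0 it equals 232; the coefficient of p is -17 (from the two edges through P_1).
So -17·p + 232 = 2·175.5 = 351 ⇒ p = -7.

-7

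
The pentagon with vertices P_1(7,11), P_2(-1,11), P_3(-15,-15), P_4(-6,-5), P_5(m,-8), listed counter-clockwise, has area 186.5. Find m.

1

Write out the shoelace sum; only the two edges meeting at P_5 involve m:
2·Area = [((-6)·(-8) − m·(-5)) + (m·11 − 7·(-8))] + 253
       = 16·m + 357 = 373
⇒ m = 1.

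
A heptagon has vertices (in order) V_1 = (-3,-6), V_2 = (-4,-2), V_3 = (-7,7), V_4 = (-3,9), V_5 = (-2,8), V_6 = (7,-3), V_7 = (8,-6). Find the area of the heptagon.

Apply the shoelace formula: 2A = Σ (x_i·y_{i+1} − x_{i+1}·y_i), indices taken mod 7.
Σ = (-18) + (-42) + (-42) + (-6) + (-50) + (-18) + (-66) = -242
Area = |Σ|/2 = 121.

121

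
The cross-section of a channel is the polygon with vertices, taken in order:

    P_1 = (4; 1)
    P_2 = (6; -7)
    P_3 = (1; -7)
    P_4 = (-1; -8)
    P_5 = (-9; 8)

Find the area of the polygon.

Apply Gauss's area formula: 2A = Σ (x_i·y_{i+1} − x_{i+1}·y_i), indices taken mod 5.
Σ = (-34) + (-35) + (-15) + (-80) + (-41) = -205
Area = |Σ|/2 = 102.5.

102.5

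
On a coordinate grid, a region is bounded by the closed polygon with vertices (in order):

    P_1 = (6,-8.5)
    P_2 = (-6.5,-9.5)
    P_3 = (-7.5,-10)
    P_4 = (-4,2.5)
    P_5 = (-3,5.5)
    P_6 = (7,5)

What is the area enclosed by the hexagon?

Σ = (-112.25) + (-6.25) + (-58.75) + (-14.5) + (-53.5) + (-89.5) = -334.75
Area = |Σ|/2 = 167.375.

167.375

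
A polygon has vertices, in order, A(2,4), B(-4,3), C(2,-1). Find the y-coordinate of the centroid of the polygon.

Apply the shoelace formula. First the cross-terms c_i = x_i·y_{i+1} − x_{i+1}·y_i:
  22, -2, 10  ⇒  2A = 30, A = 15.
Then Σ (y_i + y_{i+1})·c_i = 180, so ȳ = 180 / (6·15) = 2.

2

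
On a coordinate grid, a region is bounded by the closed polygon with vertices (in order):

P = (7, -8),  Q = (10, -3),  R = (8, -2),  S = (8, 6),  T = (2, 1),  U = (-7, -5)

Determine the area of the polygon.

105.5

Apply Gauss's area formula: 2A = Σ (x_i·y_{i+1} − x_{i+1}·y_i), indices taken mod 6.
Σ = (59) + (4) + (64) + (-4) + (-3) + (91) = 211
Area = |Σ|/2 = 105.5.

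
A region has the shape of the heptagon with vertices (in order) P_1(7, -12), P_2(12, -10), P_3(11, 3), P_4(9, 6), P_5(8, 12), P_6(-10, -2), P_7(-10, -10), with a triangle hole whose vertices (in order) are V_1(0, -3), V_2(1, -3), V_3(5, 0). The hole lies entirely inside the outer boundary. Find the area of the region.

Outer boundary:
Cross-terms: 74, 146, 39, 60, 104, 80, 190  ⇒  Σ = 693
Area = |Σ|/2 = 346.5.
Hole:
V_1→V_2: (0)(-3) − (1)(-3) = 3
V_2→V_3: (1)(0) − (5)(-3) = 15
V_3→V_1: (5)(-3) − (0)(0) = -15
Σ = 3
Area = |Σ|/2 = 1.5.
Net area = 346.5 − 1.5 = 345.

345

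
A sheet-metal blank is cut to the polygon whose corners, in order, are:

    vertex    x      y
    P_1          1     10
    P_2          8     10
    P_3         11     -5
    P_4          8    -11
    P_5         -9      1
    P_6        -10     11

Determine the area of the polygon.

296

Cross-terms: -70, -150, -81, -91, -89, -111  ⇒  Σ = -592
Area = |Σ|/2 = 296.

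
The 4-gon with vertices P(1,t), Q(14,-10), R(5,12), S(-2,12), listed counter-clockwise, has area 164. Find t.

The doubled signed area Σ (x_i y_{i+1} − x_{i+1} y_i) is linear in t.
With t=0 it equals 280; the coefficient of t is -16 (from the two edges through P).
So -16·t + 280 = 2·164 = 328 ⇒ t = -3.

-3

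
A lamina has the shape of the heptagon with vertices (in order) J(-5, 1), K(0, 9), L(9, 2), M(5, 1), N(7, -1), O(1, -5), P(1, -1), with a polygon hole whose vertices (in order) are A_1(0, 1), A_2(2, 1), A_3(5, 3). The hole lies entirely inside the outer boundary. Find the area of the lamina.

Outer boundary:
Σ = (-45) + (-81) + (-1) + (-12) + (-34) + (4) + (-4) = -173
Area = |Σ|/2 = 86.5.
Hole:
Apply the surveyor's formula: 2A = Σ (x_i·y_{i+1} − x_{i+1}·y_i), indices taken mod 3.
A_1→A_2: (0)(1) − (2)(1) = -2
A_2→A_3: (2)(3) − (5)(1) = 1
A_3→A_1: (5)(1) − (0)(3) = 5
Σ = 4
Area = |Σ|/2 = 2.
Net area = 86.5 − 2 = 84.5.

84.5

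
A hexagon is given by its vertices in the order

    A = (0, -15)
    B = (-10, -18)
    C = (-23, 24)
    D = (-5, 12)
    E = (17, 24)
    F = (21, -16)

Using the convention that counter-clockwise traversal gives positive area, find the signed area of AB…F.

-1187.5

Apply the shoelace (surveyor's) formula: 2A = Σ (x_i·y_{i+1} − x_{i+1}·y_i), indices taken mod 6.
Σ = (-150) + (-654) + (-156) + (-324) + (-776) + (-315) = -2375
Signed area = Σ/2 = -1187.5 (negative ⇒ clockwise traversal).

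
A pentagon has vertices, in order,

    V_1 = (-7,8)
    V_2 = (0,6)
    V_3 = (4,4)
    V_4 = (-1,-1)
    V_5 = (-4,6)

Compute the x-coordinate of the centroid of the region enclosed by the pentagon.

Apply Gauss's area formula. First the cross-terms c_i = x_i·y_{i+1} − x_{i+1}·y_i:
  -42, -24, 0, -10, 10  ⇒  2A = -66, A = -33.
Then Σ (x_i + x_{i+1})·c_i = 138, so x̄ = 138 / (6·(-33)) = -23/33.

-23/33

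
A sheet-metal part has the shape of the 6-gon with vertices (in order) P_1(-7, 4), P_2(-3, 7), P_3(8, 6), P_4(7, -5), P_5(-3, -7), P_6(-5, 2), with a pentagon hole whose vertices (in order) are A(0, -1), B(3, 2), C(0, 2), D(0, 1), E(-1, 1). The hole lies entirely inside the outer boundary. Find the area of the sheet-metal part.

146.5

Outer boundary:
Apply Gauss's area formula: 2A = Σ (x_i·y_{i+1} − x_{i+1}·y_i), indices taken mod 6.
Σ = (-37) + (-74) + (-82) + (-64) + (-41) + (-6) = -304
Area = |Σ|/2 = 152.
Hole:
Apply the shoelace formula: 2A = Σ (x_i·y_{i+1} − x_{i+1}·y_i), indices taken mod 5.
Σ = (3) + (6) + (0) + (1) + (1) = 11
Area = |Σ|/2 = 5.5.
Net area = 152 − 5.5 = 146.5.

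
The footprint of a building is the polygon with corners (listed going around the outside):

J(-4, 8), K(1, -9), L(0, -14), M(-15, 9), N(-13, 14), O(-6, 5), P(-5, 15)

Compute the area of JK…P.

Apply the shoelace (surveyor's) formula: 2A = Σ (x_i·y_{i+1} − x_{i+1}·y_i), indices taken mod 7.
Cross-terms: 28, -14, -210, -93, 19, -65, 20  ⇒  Σ = -315
Area = |Σ|/2 = 157.5.

157.5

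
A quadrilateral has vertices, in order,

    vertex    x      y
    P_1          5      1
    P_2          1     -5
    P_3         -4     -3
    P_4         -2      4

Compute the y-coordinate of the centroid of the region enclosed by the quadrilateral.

-52/93

Apply the shoelace (surveyor's) formula. First the cross-terms c_i = x_i·y_{i+1} − x_{i+1}·y_i:
  -26, -23, -22, -22  ⇒  2A = -93, A = -46.5.
Then Σ (y_i + y_{i+1})·c_i = 156, so ȳ = 156 / (6·(-46.5)) = -52/93.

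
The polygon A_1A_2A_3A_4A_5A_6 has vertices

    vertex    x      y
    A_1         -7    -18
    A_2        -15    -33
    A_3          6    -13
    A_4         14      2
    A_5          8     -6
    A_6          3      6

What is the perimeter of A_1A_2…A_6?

112

|A_1A_2| = √((-8)² + (-15)²) = √289 = 17
|A_2A_3| = √((21)² + (20)²) = √841 = 29
|A_3A_4| = √((8)² + (15)²) = √289 = 17
|A_4A_5| = √((-6)² + (-8)²) = √100 = 10
|A_5A_6| = √((-5)² + (12)²) = √169 = 13
|A_6A_1| = √((-10)² + (-24)²) = √676 = 26
Perimeter = 17 + 29 + 17 + 10 + 13 + 26 = 112.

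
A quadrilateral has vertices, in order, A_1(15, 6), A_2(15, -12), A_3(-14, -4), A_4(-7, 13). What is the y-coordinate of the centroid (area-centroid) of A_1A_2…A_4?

Apply Gauss's area formula. First the cross-terms c_i = x_i·y_{i+1} − x_{i+1}·y_i:
  -270, -228, -210, -237  ⇒  2A = -945, A = -472.5.
Then Σ (y_i + y_{i+1})·c_i = -1125, so ȳ = -1125 / (6·(-472.5)) = 25/63.

25/63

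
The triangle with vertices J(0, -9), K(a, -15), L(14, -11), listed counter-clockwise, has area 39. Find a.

The doubled signed area Σ (x_i y_{i+1} − x_{i+1} y_i) is linear in a.
With a=0 it equals 84; the coefficient of a is -2 (from the two edges through K).
So -2·a + 84 = 2·39 = 78 ⇒ a = 3.

3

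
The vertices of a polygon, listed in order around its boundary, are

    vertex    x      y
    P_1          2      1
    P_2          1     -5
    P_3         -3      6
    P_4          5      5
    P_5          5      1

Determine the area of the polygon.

41

Apply the shoelace formula: 2A = Σ (x_i·y_{i+1} − x_{i+1}·y_i), indices taken mod 5.
P_1→P_2: (2)(-5) − (1)(1) = -11
P_2→P_3: (1)(6) − (-3)(-5) = -9
P_3→P_4: (-3)(5) − (5)(6) = -45
P_4→P_5: (5)(1) − (5)(5) = -20
P_5→P_1: (5)(1) − (2)(1) = 3
Σ = -82
Area = |Σ|/2 = 41.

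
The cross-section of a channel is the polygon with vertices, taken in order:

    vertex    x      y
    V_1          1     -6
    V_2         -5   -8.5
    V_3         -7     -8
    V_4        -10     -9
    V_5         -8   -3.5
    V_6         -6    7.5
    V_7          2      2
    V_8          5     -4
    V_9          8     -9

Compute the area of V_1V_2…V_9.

Σ = (-38.5) + (-19.5) + (-17) + (-37) + (-81) + (-27) + (-18) + (-13) + (-39) = -290
Area = |Σ|/2 = 145.

145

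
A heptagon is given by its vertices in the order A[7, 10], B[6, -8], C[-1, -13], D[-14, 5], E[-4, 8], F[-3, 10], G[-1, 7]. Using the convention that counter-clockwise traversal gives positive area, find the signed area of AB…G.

-283.5

Cross-terms: -116, -86, -187, -92, -16, -11, -59  ⇒  Σ = -567
Signed area = Σ/2 = -283.5 (negative ⇒ clockwise traversal).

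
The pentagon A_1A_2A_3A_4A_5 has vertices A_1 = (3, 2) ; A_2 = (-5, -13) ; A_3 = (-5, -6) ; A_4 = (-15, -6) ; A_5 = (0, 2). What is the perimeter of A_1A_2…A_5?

|A_1A_2| = √((-8)² + (-15)²) = √289 = 17
|A_2A_3| = √((0)² + (7)²) = √49 = 7
|A_3A_4| = √((-10)² + (0)²) = √100 = 10
|A_4A_5| = √((15)² + (8)²) = √289 = 17
|A_5A_1| = √((3)² + (0)²) = √9 = 3
Perimeter = 17 + 7 + 10 + 17 + 3 = 54.

54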